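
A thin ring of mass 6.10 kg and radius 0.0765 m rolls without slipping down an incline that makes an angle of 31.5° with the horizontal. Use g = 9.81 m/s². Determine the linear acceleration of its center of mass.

Translation along the incline: Mg sinθ − f = Ma.
Rotation about the center: fR = Iα with I = MR². No-slip gives a = αR, so f = (I/R²)a = M a.
Substituting: Mg sinθ = (1 + 1.000)Ma, so a = g sinθ/(1 + 1.000) = (9.81) sin 31.5° / 2.000 = 2.563 m/s².

a ≈ 2.56 m/s²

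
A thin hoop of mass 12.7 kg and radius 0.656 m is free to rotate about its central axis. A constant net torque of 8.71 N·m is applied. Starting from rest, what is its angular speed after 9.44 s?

I = MR² = (12.7)(0.656)² = 5.465 kg·m².
α = τ/I = 8.71/5.465 = 1.594 rad/s².
ω = ω₀ + αt = 0 + (1.594)(9.44) = 15.04 rad/s.

ω ≈ 15.0 rad/s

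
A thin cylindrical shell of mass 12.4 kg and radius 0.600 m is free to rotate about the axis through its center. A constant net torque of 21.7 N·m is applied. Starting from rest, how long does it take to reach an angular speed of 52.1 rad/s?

I = MR² = (12.4)(0.600)² = 4.464 kg·m².
α = τ/I = 21.7/4.464 = 4.861 rad/s².
ω = αt ⇒ t = ω/α = 52.1/4.861 = 10.72 s.

t ≈ 10.7 s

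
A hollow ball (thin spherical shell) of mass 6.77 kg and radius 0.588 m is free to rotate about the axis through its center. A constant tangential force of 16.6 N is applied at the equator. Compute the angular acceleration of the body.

I = (2/3)MR² = (2/3)(6.77)(0.588)² = 1.560 kg·m².
τ = F R = (16.6)(0.588) = 9.761 N·m.
Newton's second law for rotation, τ = Iα, gives α = τ/I = 9.761/1.560 = 6.255 rad/s².

α ≈ 6.26 rad/s²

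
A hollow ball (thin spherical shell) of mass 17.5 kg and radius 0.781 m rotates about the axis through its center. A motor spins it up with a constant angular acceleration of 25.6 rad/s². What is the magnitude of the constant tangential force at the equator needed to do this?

I = (2/3)MR² = (2/3)(17.5)(0.781)² = 7.116 kg·m².
The required torque is τ = Iα = (7.116)(25.60) = 182.2 N·m.
A tangential force at the equator gives τ = FR, so F = τ/R = 182.2/0.781 = 233.3 N.

F ≈ 233 N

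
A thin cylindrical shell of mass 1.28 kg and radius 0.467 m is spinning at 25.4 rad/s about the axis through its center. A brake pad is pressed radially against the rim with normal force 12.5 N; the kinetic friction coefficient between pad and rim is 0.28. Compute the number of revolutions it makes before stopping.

I = MR² = (1.28)(0.467)² = 0.2792 kg·m².
Friction force f = μN = (0.28)(12.5) = 3.500 N at the rim; torque magnitude τ = fR = 1.635 N·m, opposing ω.
|α| = τ/I = 1.635/0.2792 = 5.855 rad/s² (deceleration).
ω² = ω₀² − 2|α|θ with ω = 0 ⇒ θ = ω₀²/(2|α|) = 55.09 rad = 8.768 rev.

≈ 8.77 revolutions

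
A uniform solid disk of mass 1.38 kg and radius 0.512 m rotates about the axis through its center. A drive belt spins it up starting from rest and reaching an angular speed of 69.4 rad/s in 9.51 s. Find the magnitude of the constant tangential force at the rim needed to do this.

F ≈ 2.58 N

I = ½MR² = (1/2)(1.38)(0.512)² = 0.1809 kg·m².
α = Δω/Δt = (69.4 − 0)/9.51 = 7.298 rad/s².
The required torque is τ = Iα = (0.1809)(7.298) = 1.320 N·m.
A tangential force at the rim gives τ = FR, so F = τ/R = 1.320/0.512 = 2.578 N.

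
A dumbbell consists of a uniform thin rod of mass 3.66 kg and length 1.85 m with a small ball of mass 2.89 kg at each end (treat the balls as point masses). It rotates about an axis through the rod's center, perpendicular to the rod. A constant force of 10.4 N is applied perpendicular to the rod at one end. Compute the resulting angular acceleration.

I_rod = (1/12)ML² = (1/12)(3.66)(1.85)² = 1.044 kg·m².
I_balls = 2·m·(L/2)² = 2(2.89)(0.9250)² = 4.946 kg·m².
Total I = 5.989 kg·m².
τ = F·(L/2) = (10.4)(0.925) = 9.620 N·m.
α = τ/I = 9.620/5.989 = 1.606 rad/s².

α ≈ 1.61 rad/s²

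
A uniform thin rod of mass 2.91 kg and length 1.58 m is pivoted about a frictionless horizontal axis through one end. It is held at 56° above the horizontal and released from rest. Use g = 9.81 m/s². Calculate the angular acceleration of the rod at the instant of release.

About the pivot, I = (1/3)ML² = (1/3)(2.91)(1.58)² = 2.422 kg·m².
The weight acts at the center, a distance L/2 = 0.7900 m from the pivot; τ = Mg(L/2) cos 56° = 12.61 N·m.
α = τ/I = 12.61/2.422 = 5.208 rad/s².
(Equivalently α = (3g/(2L)) cos 56° = 5.208 rad/s².)

α ≈ 5.21 rad/s²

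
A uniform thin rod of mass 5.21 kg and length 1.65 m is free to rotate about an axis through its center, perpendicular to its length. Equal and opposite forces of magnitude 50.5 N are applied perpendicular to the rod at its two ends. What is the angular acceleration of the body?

α ≈ 70.5 rad/s²

I = (1/12)ML² = (1/12)(5.21)(1.65)² = 1.182 kg·m².
The couple gives τ = F·(L/2) + F·(L/2) = F L = (50.5)(1.65) = 83.32 N·m.
From τ = Iα: α = 83.32/1.182 = 70.49 rad/s².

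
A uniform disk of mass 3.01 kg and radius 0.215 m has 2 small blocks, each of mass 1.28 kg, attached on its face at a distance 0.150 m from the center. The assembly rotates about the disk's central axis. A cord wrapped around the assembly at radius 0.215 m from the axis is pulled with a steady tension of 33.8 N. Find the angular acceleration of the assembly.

α ≈ 57.1 rad/s²

I_disk = ½MR² = ½(3.01)(0.215)² = 0.06957 kg·m².
I_blocks = 2·m·r² = 2(1.28)(0.150)² = 0.05760 kg·m².
Total I = 0.1272 kg·m².
τ = F r = (33.8)(0.215) = 7.267 N·m.
α = τ/I = 7.267/0.1272 = 57.14 rad/s².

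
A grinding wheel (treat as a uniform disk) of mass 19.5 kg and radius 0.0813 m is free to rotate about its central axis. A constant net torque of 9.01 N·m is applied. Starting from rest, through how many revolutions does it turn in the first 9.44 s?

≈ 991 revolutions

I = ½MR² = (1/2)(19.5)(0.0813)² = 0.06444 kg·m².
α = τ/I = 9.01/0.06444 = 139.8 rad/s².
θ = ½αt² = ½(139.8)(9.44)² = 6229 rad.
Revolutions = θ/(2π) = 991.5.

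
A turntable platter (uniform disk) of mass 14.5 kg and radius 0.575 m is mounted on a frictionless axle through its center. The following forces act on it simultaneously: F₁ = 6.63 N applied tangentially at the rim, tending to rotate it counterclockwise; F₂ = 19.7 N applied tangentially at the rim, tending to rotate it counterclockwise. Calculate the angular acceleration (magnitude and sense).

α ≈ 6.32 rad/s², counterclockwise

I = ½MR² = (1/2)(14.5)(0.575)² = 2.397 kg·m².
Taking counterclockwise as positive: τ₁ = +(6.63)(0.575) = +3.812 N·m; τ₂ = +(19.7)(0.575) = +11.33 N·m.
Net torque τ = 15.14 N·m.
α = τ/I = 15.14/2.397 = 6.316 rad/s².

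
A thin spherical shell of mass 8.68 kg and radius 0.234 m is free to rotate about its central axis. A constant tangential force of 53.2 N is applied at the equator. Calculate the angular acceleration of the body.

α ≈ 39.3 rad/s²

I = (2/3)MR² = (2/3)(8.68)(0.234)² = 0.3169 kg·m².
τ = F R = (53.2)(0.234) = 12.45 N·m.
Newton's second law for rotation, τ = Iα, gives α = τ/I = 12.45/0.3169 = 39.29 rad/s².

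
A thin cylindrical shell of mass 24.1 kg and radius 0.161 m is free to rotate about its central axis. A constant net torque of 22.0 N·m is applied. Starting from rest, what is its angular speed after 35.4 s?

ω ≈ 1250 rad/s

I = MR² = (24.1)(0.161)² = 0.6247 kg·m².
α = τ/I = 22.0/0.6247 = 35.22 rad/s².
ω = ω₀ + αt = 0 + (35.22)(35.4) = 1247 rad/s.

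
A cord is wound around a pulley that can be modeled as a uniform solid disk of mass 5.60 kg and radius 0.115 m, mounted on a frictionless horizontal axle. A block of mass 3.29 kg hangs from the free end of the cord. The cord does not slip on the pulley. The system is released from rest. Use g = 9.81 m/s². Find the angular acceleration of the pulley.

α ≈ 46.1 rad/s²

I = ½MR² = (1/2)(5.60)(0.115)² = 0.03703 kg·m².
Block: mg − T = ma. Pulley: TR = Iα. No-slip: a = αR, so T = (I/R²)a = 2.800·a.
Then mg = (m + 2.800)a, so a = (3.29)(9.81)/(3.29 + 2.800) = 5.300 m/s².
α = a/R = 5.300/0.115 = 46.08 rad/s².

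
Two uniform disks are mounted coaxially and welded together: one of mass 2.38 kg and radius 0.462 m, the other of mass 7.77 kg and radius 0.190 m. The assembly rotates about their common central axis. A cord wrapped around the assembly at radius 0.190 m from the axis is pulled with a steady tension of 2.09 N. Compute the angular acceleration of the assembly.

I = ½M₁R₁² + ½M₂R₂² = ½(2.38)(0.462)² + ½(7.77)(0.190)² = 0.3942 kg·m².
τ = F r = (2.09)(0.190) = 0.3971 N·m.
α = τ/I = 0.3971/0.3942 = 1.007 rad/s².

α ≈ 1.01 rad/s²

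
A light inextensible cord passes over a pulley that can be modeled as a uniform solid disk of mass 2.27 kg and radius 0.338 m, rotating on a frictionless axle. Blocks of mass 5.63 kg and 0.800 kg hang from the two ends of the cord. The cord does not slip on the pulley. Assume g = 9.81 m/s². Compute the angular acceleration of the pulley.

I = ½MR² = (1/2)(2.27)(0.338)² = 0.1297 kg·m².
Heavier block: m₁g − T₁ = m₁a. Lighter block: T₂ − m₂g = m₂a.
Pulley: (T₁ − T₂)R = Iα = I(a/R), so T₁ − T₂ = (I/R²)a = (1/2)M_p a = 1.135·a.
Adding the three: (m₁ − m₂)g = (m₁ + m₂ + 1.135)a, so a = (5.63 − 0.800)(9.81)/(5.63 + 0.800 + 1.135) = 6.263 m/s².
α = a/R = 6.263/0.338 = 18.53 rad/s².

α ≈ 18.5 rad/s²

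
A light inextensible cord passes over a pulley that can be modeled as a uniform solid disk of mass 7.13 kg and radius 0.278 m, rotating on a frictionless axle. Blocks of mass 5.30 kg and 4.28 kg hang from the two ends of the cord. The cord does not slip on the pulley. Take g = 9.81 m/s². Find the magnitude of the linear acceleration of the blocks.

a ≈ 0.761 m/s²

I = ½MR² = (1/2)(7.13)(0.278)² = 0.2755 kg·m².
Heavier block: m₁g − T₁ = m₁a. Lighter block: T₂ − m₂g = m₂a.
Pulley: (T₁ − T₂)R = Iα = I(a/R), so T₁ − T₂ = (I/R²)a = (1/2)M_p a = 3.565·a.
Adding the three: (m₁ − m₂)g = (m₁ + m₂ + 3.565)a, so a = (5.30 − 4.28)(9.81)/(5.30 + 4.28 + 3.565) = 0.7612 m/s².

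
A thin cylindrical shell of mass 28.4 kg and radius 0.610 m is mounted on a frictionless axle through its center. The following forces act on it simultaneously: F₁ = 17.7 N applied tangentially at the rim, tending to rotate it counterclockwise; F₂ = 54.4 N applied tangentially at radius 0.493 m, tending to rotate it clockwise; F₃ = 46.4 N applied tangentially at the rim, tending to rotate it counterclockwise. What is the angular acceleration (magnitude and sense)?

I = MR² = (28.4)(0.610)² = 10.57 kg·m².
Taking counterclockwise as positive: τ₁ = +(17.7)(0.610) = +10.80 N·m; τ₂ = −(54.4)(0.493) = −26.82 N·m; τ₃ = +(46.4)(0.610) = +28.30 N·m.
Net torque τ = 12.28 N·m.
α = τ/I = 12.28/10.57 = 1.162 rad/s².

α ≈ 1.16 rad/s², counterclockwise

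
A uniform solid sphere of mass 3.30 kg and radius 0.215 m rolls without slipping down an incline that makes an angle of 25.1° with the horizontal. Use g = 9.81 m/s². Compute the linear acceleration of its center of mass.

a ≈ 2.97 m/s²

Translation along the incline: Mg sinθ − f = Ma.
Rotation about the center: fR = Iα with I = (2/5)MR². No-slip gives a = αR, so f = (I/R²)a = (2/5)M a.
Substituting: Mg sinθ = (1 + 0.4000)Ma, so a = g sinθ/(1 + 0.4000) = (9.81) sin 25.1° / 1.400 = 2.972 m/s².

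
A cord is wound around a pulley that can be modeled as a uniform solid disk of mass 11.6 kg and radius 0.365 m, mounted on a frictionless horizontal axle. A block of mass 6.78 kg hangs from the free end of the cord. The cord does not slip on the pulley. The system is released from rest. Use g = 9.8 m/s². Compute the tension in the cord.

I = ½MR² = (1/2)(11.6)(0.365)² = 0.7727 kg·m².
Block: mg − T = ma. Pulley: TR = Iα. No-slip: a = αR, so T = (I/R²)a = 5.800·a.
Then mg = (m + 5.800)a, so a = (6.78)(9.8)/(6.78 + 5.800) = 5.282 m/s².
T = 5.800·a = 30.63 N.

T ≈ 30.6 N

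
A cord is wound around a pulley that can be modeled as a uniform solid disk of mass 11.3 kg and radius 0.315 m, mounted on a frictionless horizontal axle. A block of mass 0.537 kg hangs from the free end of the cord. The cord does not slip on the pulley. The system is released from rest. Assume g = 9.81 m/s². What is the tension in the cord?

I = ½MR² = (1/2)(11.3)(0.315)² = 0.5606 kg·m².
Block: mg − T = ma. Pulley: TR = Iα. No-slip: a = αR, so T = (I/R²)a = 5.650·a.
Then mg = (m + 5.650)a, so a = (0.537)(9.81)/(0.537 + 5.650) = 0.8515 m/s².
T = 5.650·a = 4.811 N.

T ≈ 4.81 N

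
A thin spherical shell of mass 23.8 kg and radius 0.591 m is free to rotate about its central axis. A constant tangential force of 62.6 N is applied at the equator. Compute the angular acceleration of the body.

α ≈ 6.68 rad/s²

I = (2/3)MR² = (2/3)(23.8)(0.591)² = 5.542 kg·m².
τ = F R = (62.6)(0.591) = 37.00 N·m.
From τ = Iα: α = 37.00/5.542 = 6.676 rad/s².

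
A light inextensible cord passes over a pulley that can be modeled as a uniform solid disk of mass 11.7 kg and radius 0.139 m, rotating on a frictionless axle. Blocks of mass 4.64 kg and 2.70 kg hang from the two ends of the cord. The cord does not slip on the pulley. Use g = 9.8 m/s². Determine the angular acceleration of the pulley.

α ≈ 10.4 rad/s²

I = ½MR² = (1/2)(11.7)(0.139)² = 0.1130 kg·m².
Heavier block: m₁g − T₁ = m₁a. Lighter block: T₂ − m₂g = m₂a.
Pulley: (T₁ − T₂)R = Iα = I(a/R), so T₁ − T₂ = (I/R²)a = (1/2)M_p a = 5.850·a.
Adding the three: (m₁ − m₂)g = (m₁ + m₂ + 5.850)a, so a = (4.64 − 2.70)(9.8)/(4.64 + 2.70 + 5.850) = 1.441 m/s².
α = a/R = 1.441/0.139 = 10.37 rad/s².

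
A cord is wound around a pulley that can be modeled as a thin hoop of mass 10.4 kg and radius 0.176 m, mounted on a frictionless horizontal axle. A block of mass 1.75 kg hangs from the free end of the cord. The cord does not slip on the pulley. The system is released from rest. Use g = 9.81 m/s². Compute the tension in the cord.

T ≈ 14.7 N

I = MR² = (10.4)(0.176)² = 0.3222 kg·m².
Block: mg − T = ma. Pulley: TR = Iα. No-slip: a = αR, so T = (I/R²)a = 10.40·a.
Then mg = (m + 10.40)a, so a = (1.75)(9.81)/(1.75 + 10.40) = 1.413 m/s².
T = 10.40·a = 14.69 N.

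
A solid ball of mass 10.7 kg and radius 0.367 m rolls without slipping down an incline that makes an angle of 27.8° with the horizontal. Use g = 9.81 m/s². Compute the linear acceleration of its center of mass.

a ≈ 3.27 m/s²

Translation along the incline: Mg sinθ − f = Ma.
Rotation about the center: fR = Iα with I = (2/5)MR². No-slip gives a = αR, so f = (I/R²)a = (2/5)M a.
Substituting: Mg sinθ = (1 + 0.4000)Ma, so a = g sinθ/(1 + 0.4000) = (9.81) sin 27.8° / 1.400 = 3.268 m/s².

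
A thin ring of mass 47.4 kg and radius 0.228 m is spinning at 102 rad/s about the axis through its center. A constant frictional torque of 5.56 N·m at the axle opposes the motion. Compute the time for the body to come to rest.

t ≈ 45.2 s

I = MR² = (47.4)(0.228)² = 2.464 kg·m².
The net torque has magnitude 5.56 N·m, opposing ω.
|α| = τ/I = 5.560/2.464 = 2.256 rad/s² (deceleration).
0 = ω₀ − |α|t ⇒ t = ω₀/|α| = 102/2.256 = 45.20 s.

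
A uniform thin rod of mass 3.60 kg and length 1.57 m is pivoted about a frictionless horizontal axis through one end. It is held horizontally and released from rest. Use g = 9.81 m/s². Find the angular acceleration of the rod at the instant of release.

α ≈ 9.37 rad/s²

About the pivot, I = (1/3)ML² = (1/3)(3.60)(1.57)² = 2.958 kg·m².
The weight acts at the center, a distance L/2 = 0.7850 m from the pivot; τ = Mg(L/2) = 27.72 N·m.
α = τ/I = 27.72/2.958 = 9.373 rad/s².
(Equivalently α = (3g/(2L)) = 9.373 rad/s².)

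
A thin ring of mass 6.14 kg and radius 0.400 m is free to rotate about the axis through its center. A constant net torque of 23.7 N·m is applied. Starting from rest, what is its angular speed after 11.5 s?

ω ≈ 277 rad/s

I = MR² = (6.14)(0.400)² = 0.9824 kg·m².
α = τ/I = 23.7/0.9824 = 24.12 rad/s².
ω = ω₀ + αt = 0 + (24.12)(11.5) = 277.4 rad/s.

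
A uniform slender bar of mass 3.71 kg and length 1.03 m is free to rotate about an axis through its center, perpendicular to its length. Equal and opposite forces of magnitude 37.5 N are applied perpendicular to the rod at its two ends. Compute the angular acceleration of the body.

I = (1/12)ML² = (1/12)(3.71)(1.03)² = 0.3280 kg·m².
The couple gives τ = F·(L/2) + F·(L/2) = F L = (37.5)(1.03) = 38.62 N·m.
From τ = Iα: α = 38.62/0.3280 = 117.8 rad/s².

α ≈ 118 rad/s²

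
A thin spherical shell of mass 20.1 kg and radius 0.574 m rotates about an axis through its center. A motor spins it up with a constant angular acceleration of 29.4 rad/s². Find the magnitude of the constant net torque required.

I = (2/3)MR² = (2/3)(20.1)(0.574)² = 4.415 kg·m².
τ = Iα = (4.415)(29.40) = 129.8 N·m.

τ ≈ 130 N·m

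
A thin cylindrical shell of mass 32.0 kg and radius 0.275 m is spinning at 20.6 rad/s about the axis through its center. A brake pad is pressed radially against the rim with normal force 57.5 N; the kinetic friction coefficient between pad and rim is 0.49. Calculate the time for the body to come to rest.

I = MR² = (32.0)(0.275)² = 2.420 kg·m².
Friction force f = μN = (0.49)(57.5) = 28.18 N at the rim; torque magnitude τ = fR = 7.748 N·m, opposing ω.
|α| = τ/I = 7.748/2.420 = 3.202 rad/s² (deceleration).
0 = ω₀ − |α|t ⇒ t = ω₀/|α| = 20.6/3.202 = 6.434 s.

t ≈ 6.43 s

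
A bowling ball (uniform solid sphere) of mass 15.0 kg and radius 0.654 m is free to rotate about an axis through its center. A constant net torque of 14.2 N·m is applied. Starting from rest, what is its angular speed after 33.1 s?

ω ≈ 183 rad/s

I = (2/5)MR² = (2/5)(15.0)(0.654)² = 2.566 kg·m².
α = τ/I = 14.2/2.566 = 5.533 rad/s².
ω = ω₀ + αt = 0 + (5.533)(33.1) = 183.2 rad/s.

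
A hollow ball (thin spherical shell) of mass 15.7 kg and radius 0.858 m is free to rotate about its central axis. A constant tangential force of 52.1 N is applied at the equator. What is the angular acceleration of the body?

I = (2/3)MR² = (2/3)(15.7)(0.858)² = 7.705 kg·m².
τ = F R = (52.1)(0.858) = 44.70 N·m.
From τ = Iα: α = 44.70/7.705 = 5.802 rad/s².

α ≈ 5.80 rad/s²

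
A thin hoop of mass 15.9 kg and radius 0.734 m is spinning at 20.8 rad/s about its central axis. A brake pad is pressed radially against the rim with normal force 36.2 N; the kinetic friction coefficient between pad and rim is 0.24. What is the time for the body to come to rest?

t ≈ 27.9 s

I = MR² = (15.9)(0.734)² = 8.566 kg·m².
Friction force f = μN = (0.24)(36.2) = 8.688 N at the rim; torque magnitude τ = fR = 6.377 N·m, opposing ω.
|α| = τ/I = 6.377/8.566 = 0.7444 rad/s² (deceleration).
0 = ω₀ − |α|t ⇒ t = ω₀/|α| = 20.8/0.7444 = 27.94 s.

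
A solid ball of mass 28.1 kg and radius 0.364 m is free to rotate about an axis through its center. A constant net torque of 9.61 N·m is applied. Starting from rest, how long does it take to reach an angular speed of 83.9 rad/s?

I = (2/5)MR² = (2/5)(28.1)(0.364)² = 1.489 kg·m².
α = τ/I = 9.61/1.489 = 6.453 rad/s².
ω = αt ⇒ t = ω/α = 83.9/6.453 = 13.00 s.

t ≈ 13.0 s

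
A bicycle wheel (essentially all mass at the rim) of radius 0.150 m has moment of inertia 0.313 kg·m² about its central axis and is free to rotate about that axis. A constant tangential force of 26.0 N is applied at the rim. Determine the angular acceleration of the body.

α ≈ 12.5 rad/s²

τ = F R = (26.0)(0.150) = 3.900 N·m.
Newton's second law for rotation, τ = Iα, gives α = τ/I = 3.900/0.3130 = 12.46 rad/s².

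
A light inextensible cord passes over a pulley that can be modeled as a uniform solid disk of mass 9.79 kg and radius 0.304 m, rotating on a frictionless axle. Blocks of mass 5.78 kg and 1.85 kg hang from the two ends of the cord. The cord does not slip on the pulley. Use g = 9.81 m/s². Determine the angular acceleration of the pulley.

α ≈ 10.1 rad/s²

I = ½MR² = (1/2)(9.79)(0.304)² = 0.4524 kg·m².
Heavier block: m₁g − T₁ = m₁a. Lighter block: T₂ − m₂g = m₂a.
Pulley: (T₁ − T₂)R = Iα = I(a/R), so T₁ − T₂ = (I/R²)a = (1/2)M_p a = 4.895·a.
Adding the three: (m₁ − m₂)g = (m₁ + m₂ + 4.895)a, so a = (5.78 − 1.85)(9.81)/(5.78 + 1.85 + 4.895) = 3.078 m/s².
α = a/R = 3.078/0.304 = 10.13 rad/s².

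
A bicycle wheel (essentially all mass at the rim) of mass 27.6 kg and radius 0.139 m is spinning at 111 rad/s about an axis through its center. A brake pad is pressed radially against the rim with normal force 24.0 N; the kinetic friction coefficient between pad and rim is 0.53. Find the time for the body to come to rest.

I = MR² = (27.6)(0.139)² = 0.5333 kg·m².
Friction force f = μN = (0.53)(24.0) = 12.72 N at the rim; torque magnitude τ = fR = 1.768 N·m, opposing ω.
|α| = τ/I = 1.768/0.5333 = 3.316 rad/s² (deceleration).
0 = ω₀ − |α|t ⇒ t = ω₀/|α| = 111/3.316 = 33.48 s.

t ≈ 33.5 s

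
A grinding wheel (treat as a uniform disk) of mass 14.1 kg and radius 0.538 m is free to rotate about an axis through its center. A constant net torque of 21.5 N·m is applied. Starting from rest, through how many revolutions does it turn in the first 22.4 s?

I = ½MR² = (1/2)(14.1)(0.538)² = 2.041 kg·m².
α = τ/I = 21.5/2.041 = 10.54 rad/s².
θ = ½αt² = ½(10.54)(22.4)² = 2643 rad.
Revolutions = θ/(2π) = 420.7.

≈ 421 revolutions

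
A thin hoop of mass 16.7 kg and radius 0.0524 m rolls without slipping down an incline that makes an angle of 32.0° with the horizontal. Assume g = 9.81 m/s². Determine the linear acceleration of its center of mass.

a ≈ 2.60 m/s²

Translation along the incline: Mg sinθ − f = Ma.
Rotation about the center: fR = Iα with I = MR². No-slip gives a = αR, so f = (I/R²)a = M a.
Substituting: Mg sinθ = (1 + 1.000)Ma, so a = g sinθ/(1 + 1.000) = (9.81) sin 32.0° / 2.000 = 2.599 m/s².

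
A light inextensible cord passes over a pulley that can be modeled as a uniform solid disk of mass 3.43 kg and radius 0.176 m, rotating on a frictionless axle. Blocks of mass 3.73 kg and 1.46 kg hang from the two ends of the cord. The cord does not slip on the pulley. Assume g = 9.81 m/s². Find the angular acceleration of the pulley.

I = ½MR² = (1/2)(3.43)(0.176)² = 0.05312 kg·m².
Heavier block: m₁g − T₁ = m₁a. Lighter block: T₂ − m₂g = m₂a.
Pulley: (T₁ − T₂)R = Iα = I(a/R), so T₁ − T₂ = (I/R²)a = (1/2)M_p a = 1.715·a.
Adding the three: (m₁ − m₂)g = (m₁ + m₂ + 1.715)a, so a = (3.73 − 1.46)(9.81)/(3.73 + 1.46 + 1.715) = 3.225 m/s².
α = a/R = 3.225/0.176 = 18.32 rad/s².

α ≈ 18.3 rad/s²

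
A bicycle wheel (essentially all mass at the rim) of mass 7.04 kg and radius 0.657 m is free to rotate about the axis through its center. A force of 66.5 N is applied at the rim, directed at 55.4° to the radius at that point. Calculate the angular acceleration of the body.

I = MR² = (7.04)(0.657)² = 3.039 kg·m².
Only the tangential component produces torque: τ = F R sinθ = (66.5)(0.657) sin 55.4° = 35.96 N·m.
From τ = Iα: α = 35.96/3.039 = 11.83 rad/s².

α ≈ 11.8 rad/s²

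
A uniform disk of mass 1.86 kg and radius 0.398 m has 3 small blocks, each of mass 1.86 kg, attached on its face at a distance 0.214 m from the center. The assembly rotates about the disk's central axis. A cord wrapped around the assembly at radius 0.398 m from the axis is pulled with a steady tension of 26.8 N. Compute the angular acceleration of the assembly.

I_disk = ½MR² = ½(1.86)(0.398)² = 0.1473 kg·m².
I_blocks = 3·m·r² = 3(1.86)(0.214)² = 0.2555 kg·m².
Total I = 0.4029 kg·m².
τ = F r = (26.8)(0.398) = 10.67 N·m.
α = τ/I = 10.67/0.4029 = 26.48 rad/s².

α ≈ 26.5 rad/s²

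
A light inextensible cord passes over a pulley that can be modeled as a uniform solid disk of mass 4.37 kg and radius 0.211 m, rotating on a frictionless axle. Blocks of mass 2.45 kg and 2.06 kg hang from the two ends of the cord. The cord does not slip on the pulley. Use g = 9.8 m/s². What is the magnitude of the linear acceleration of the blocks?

a ≈ 0.571 m/s²

I = ½MR² = (1/2)(4.37)(0.211)² = 0.09728 kg·m².
Heavier block: m₁g − T₁ = m₁a. Lighter block: T₂ − m₂g = m₂a.
Pulley: (T₁ − T₂)R = Iα = I(a/R), so T₁ − T₂ = (I/R²)a = (1/2)M_p a = 2.185·a.
Adding the three: (m₁ − m₂)g = (m₁ + m₂ + 2.185)a, so a = (2.45 − 2.06)(9.8)/(2.45 + 2.06 + 2.185) = 0.5709 m/s².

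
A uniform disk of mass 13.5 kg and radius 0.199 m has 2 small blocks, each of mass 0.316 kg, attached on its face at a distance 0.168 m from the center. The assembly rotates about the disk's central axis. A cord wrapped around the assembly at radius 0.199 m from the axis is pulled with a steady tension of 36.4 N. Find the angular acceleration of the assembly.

I_disk = ½MR² = ½(13.5)(0.199)² = 0.2673 kg·m².
I_blocks = 2·m·r² = 2(0.316)(0.168)² = 0.01784 kg·m².
Total I = 0.2851 kg·m².
τ = F r = (36.4)(0.199) = 7.244 N·m.
α = τ/I = 7.244/0.2851 = 25.40 rad/s².

α ≈ 25.4 rad/s²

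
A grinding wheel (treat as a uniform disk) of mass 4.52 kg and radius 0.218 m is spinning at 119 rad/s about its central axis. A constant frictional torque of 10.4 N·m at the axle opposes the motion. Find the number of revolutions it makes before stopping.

≈ 11.6 revolutions

I = ½MR² = (1/2)(4.52)(0.218)² = 0.1074 kg·m².
The net torque has magnitude 10.4 N·m, opposing ω.
|α| = τ/I = 10.40/0.1074 = 96.83 rad/s² (deceleration).
ω² = ω₀² − 2|α|θ with ω = 0 ⇒ θ = ω₀²/(2|α|) = 73.12 rad = 11.64 rev.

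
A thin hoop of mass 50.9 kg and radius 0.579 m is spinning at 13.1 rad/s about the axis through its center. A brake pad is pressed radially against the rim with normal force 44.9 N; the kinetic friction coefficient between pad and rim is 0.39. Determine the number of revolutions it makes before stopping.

≈ 23.0 revolutions

I = MR² = (50.9)(0.579)² = 17.06 kg·m².
Friction force f = μN = (0.39)(44.9) = 17.51 N at the rim; torque magnitude τ = fR = 10.14 N·m, opposing ω.
|α| = τ/I = 10.14/17.06 = 0.5942 rad/s² (deceleration).
ω² = ω₀² − 2|α|θ with ω = 0 ⇒ θ = ω₀²/(2|α|) = 144.4 rad = 22.98 rev.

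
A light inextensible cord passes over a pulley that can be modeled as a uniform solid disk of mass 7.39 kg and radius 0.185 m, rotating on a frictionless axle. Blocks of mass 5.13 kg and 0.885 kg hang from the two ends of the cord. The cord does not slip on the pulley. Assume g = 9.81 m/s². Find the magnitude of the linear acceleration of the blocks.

a ≈ 4.29 m/s²

I = ½MR² = (1/2)(7.39)(0.185)² = 0.1265 kg·m².
Heavier block: m₁g − T₁ = m₁a. Lighter block: T₂ − m₂g = m₂a.
Pulley: (T₁ − T₂)R = Iα = I(a/R), so T₁ − T₂ = (I/R²)a = (1/2)M_p a = 3.695·a.
Adding the three: (m₁ − m₂)g = (m₁ + m₂ + 3.695)a, so a = (5.13 − 0.885)(9.81)/(5.13 + 0.885 + 3.695) = 4.289 m/s².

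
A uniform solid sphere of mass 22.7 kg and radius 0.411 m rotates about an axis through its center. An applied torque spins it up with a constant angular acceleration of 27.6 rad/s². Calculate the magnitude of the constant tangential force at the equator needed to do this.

I = (2/5)MR² = (2/5)(22.7)(0.411)² = 1.534 kg·m².
The required torque is τ = Iα = (1.534)(27.60) = 42.33 N·m.
A tangential force at the equator gives τ = FR, so F = τ/R = 42.33/0.411 = 103.0 N.

F ≈ 103 N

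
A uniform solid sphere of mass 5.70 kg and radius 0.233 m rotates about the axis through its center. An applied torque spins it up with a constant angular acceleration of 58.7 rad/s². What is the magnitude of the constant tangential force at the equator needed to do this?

F ≈ 31.2 N

I = (2/5)MR² = (2/5)(5.70)(0.233)² = 0.1238 kg·m².
The required torque is τ = Iα = (0.1238)(58.70) = 7.266 N·m.
A tangential force at the equator gives τ = FR, so F = τ/R = 7.266/0.233 = 31.18 N.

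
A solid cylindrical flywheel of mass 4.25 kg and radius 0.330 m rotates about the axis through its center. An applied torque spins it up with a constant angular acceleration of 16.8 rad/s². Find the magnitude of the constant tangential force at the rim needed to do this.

I = ½MR² = (1/2)(4.25)(0.330)² = 0.2314 kg·m².
The required torque is τ = Iα = (0.2314)(16.80) = 3.888 N·m.
A tangential force at the rim gives τ = FR, so F = τ/R = 3.888/0.330 = 11.78 N.

F ≈ 11.8 N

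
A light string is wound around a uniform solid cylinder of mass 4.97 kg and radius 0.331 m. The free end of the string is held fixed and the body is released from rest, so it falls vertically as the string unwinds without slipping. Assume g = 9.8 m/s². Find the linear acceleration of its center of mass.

Translation: Mg − T = Ma. Rotation about the center: TR = Iα with I = ½MR².
With a = αR: T = (I/R²)a = (1/2)M a, so Mg = (1 + 0.5000)Ma.
a = g/(1 + 0.5000) = 9.8/1.500 = 6.533 m/s².

a ≈ 6.53 m/s²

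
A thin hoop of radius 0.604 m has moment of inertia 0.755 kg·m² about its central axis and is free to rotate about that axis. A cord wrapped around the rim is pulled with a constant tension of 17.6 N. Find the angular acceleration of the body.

α ≈ 14.1 rad/s²

τ = F R = (17.6)(0.604) = 10.63 N·m.
From τ = Iα: α = 10.63/0.7550 = 14.08 rad/s².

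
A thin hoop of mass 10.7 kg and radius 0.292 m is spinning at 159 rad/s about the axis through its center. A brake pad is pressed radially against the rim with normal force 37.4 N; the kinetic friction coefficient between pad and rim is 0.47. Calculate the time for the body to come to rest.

t ≈ 28.3 s

I = MR² = (10.7)(0.292)² = 0.9123 kg·m².
Friction force f = μN = (0.47)(37.4) = 17.58 N at the rim; torque magnitude τ = fR = 5.133 N·m, opposing ω.
|α| = τ/I = 5.133/0.9123 = 5.626 rad/s² (deceleration).
0 = ω₀ − |α|t ⇒ t = ω₀/|α| = 159/5.626 = 28.26 s.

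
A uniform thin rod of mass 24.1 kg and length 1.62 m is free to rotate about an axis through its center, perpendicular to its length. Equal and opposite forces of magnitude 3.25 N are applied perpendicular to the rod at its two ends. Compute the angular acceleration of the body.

I = (1/12)ML² = (1/12)(24.1)(1.62)² = 5.271 kg·m².
The couple gives τ = F·(L/2) + F·(L/2) = F L = (3.25)(1.62) = 5.265 N·m.
From τ = Iα: α = 5.265/5.271 = 0.9989 rad/s².

α ≈ 0.999 rad/s²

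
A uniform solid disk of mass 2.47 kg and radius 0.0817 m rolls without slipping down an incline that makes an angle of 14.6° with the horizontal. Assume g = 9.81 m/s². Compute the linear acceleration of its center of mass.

Translation along the incline: Mg sinθ − f = Ma.
Rotation about the center: fR = Iα with I = ½MR². No-slip gives a = αR, so f = (I/R²)a = (1/2)M a.
Substituting: Mg sinθ = (1 + 0.5000)Ma, so a = g sinθ/(1 + 0.5000) = (9.81) sin 14.6° / 1.500 = 1.649 m/s².

a ≈ 1.65 m/s²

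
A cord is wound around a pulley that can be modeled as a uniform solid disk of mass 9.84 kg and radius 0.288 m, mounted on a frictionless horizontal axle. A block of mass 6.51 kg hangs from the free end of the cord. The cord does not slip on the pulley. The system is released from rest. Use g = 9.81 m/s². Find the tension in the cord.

T ≈ 27.5 N

I = ½MR² = (1/2)(9.84)(0.288)² = 0.4081 kg·m².
Block: mg − T = ma. Pulley: TR = Iα. No-slip: a = αR, so T = (I/R²)a = 4.920·a.
Then mg = (m + 4.920)a, so a = (6.51)(9.81)/(6.51 + 4.920) = 5.587 m/s².
T = 4.920·a = 27.49 N.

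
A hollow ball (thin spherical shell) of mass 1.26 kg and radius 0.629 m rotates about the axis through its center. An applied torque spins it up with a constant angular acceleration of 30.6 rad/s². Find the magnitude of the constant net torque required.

τ ≈ 10.2 N·m

I = (2/3)MR² = (2/3)(1.26)(0.629)² = 0.3323 kg·m².
τ = Iα = (0.3323)(30.60) = 10.17 N·m.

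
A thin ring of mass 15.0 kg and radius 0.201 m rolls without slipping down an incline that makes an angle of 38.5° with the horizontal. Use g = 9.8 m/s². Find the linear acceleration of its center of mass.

Translation along the incline: Mg sinθ − f = Ma.
Rotation about the center: fR = Iα with I = MR². No-slip gives a = αR, so f = (I/R²)a = M a.
Substituting: Mg sinθ = (1 + 1.000)Ma, so a = g sinθ/(1 + 1.000) = (9.8) sin 38.5° / 2.000 = 3.050 m/s².

a ≈ 3.05 m/s²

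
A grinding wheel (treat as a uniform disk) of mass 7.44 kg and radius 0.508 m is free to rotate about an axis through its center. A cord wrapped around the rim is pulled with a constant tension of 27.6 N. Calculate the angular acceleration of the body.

I = ½MR² = (1/2)(7.44)(0.508)² = 0.9600 kg·m².
τ = F R = (27.6)(0.508) = 14.02 N·m.
Newton's second law for rotation, τ = Iα, gives α = τ/I = 14.02/0.9600 = 14.61 rad/s².

α ≈ 14.6 rad/s²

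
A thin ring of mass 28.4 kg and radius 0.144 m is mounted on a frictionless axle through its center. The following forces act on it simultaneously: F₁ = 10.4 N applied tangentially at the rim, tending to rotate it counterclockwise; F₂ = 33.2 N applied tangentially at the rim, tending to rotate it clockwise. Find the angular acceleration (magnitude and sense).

α ≈ 5.58 rad/s², clockwise

I = MR² = (28.4)(0.144)² = 0.5889 kg·m².
Taking counterclockwise as positive: τ₁ = +(10.4)(0.144) = +1.498 N·m; τ₂ = −(33.2)(0.144) = −4.781 N·m.
Net torque τ = -3.283 N·m.
α = τ/I = -3.283/0.5889 = -5.575 rad/s².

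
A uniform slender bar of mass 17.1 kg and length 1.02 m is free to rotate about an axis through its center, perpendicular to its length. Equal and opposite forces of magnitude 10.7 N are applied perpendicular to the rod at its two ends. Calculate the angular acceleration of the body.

α ≈ 7.36 rad/s²

I = (1/12)ML² = (1/12)(17.1)(1.02)² = 1.483 kg·m².
The couple gives τ = F·(L/2) + F·(L/2) = F L = (10.7)(1.02) = 10.91 N·m.
Newton's second law for rotation, τ = Iα, gives α = τ/I = 10.91/1.483 = 7.362 rad/s².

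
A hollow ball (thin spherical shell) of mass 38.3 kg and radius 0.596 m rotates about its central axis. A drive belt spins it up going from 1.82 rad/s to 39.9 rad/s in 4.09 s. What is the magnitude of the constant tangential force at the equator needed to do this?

I = (2/3)MR² = (2/3)(38.3)(0.596)² = 9.070 kg·m².
α = Δω/Δt = (39.9 − 1.82)/4.09 = 9.311 rad/s².
The required torque is τ = Iα = (9.070)(9.311) = 84.44 N·m.
A tangential force at the equator gives τ = FR, so F = τ/R = 84.44/0.596 = 141.7 N.

F ≈ 142 N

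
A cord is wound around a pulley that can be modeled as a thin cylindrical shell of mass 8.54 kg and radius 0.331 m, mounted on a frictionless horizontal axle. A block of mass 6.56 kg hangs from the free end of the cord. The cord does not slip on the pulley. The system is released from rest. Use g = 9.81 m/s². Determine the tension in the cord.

T ≈ 36.4 N

I = MR² = (8.54)(0.331)² = 0.9357 kg·m².
Block: mg − T = ma. Pulley: TR = Iα. No-slip: a = αR, so T = (I/R²)a = 8.540·a.
Then mg = (m + 8.540)a, so a = (6.56)(9.81)/(6.56 + 8.540) = 4.262 m/s².
T = 8.540·a = 36.40 N.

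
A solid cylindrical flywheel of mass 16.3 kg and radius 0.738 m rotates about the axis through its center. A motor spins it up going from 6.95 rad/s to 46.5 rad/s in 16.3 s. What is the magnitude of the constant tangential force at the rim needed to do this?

F ≈ 14.6 N

I = ½MR² = (1/2)(16.3)(0.738)² = 4.439 kg·m².
α = Δω/Δt = (46.5 − 6.95)/16.3 = 2.426 rad/s².
The required torque is τ = Iα = (4.439)(2.426) = 10.77 N·m.
A tangential force at the rim gives τ = FR, so F = τ/R = 10.77/0.738 = 14.59 N.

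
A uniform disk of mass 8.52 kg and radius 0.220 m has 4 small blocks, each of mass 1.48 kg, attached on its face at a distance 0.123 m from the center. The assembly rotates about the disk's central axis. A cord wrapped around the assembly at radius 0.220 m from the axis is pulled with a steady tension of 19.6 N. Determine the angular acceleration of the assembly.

α ≈ 14.6 rad/s²

I_disk = ½MR² = ½(8.52)(0.220)² = 0.2062 kg·m².
I_blocks = 4·m·r² = 4(1.48)(0.123)² = 0.08956 kg·m².
Total I = 0.2957 kg·m².
τ = F r = (19.6)(0.220) = 4.312 N·m.
α = τ/I = 4.312/0.2957 = 14.58 rad/s².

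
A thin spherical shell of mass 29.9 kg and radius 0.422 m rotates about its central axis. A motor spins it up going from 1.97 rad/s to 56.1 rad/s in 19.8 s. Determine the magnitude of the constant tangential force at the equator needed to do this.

F ≈ 23.0 N

I = (2/3)MR² = (2/3)(29.9)(0.422)² = 3.550 kg·m².
α = Δω/Δt = (56.1 − 1.97)/19.8 = 2.734 rad/s².
The required torque is τ = Iα = (3.550)(2.734) = 9.705 N·m.
A tangential force at the equator gives τ = FR, so F = τ/R = 9.705/0.422 = 23.00 N.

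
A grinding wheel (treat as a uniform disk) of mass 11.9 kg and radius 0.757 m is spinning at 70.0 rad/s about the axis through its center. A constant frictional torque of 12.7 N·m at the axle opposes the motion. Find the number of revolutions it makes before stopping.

I = ½MR² = (1/2)(11.9)(0.757)² = 3.410 kg·m².
The net torque has magnitude 12.7 N·m, opposing ω.
|α| = τ/I = 12.70/3.410 = 3.725 rad/s² (deceleration).
ω² = ω₀² − 2|α|θ with ω = 0 ⇒ θ = ω₀²/(2|α|) = 657.8 rad = 104.7 rev.

≈ 105 revolutions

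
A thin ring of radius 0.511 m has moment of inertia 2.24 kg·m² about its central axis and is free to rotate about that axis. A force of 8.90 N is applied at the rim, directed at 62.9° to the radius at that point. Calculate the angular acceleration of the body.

Only the tangential component produces torque: τ = F R sinθ = (8.90)(0.511) sin 62.9° = 4.049 N·m.
Newton's second law for rotation, τ = Iα, gives α = τ/I = 4.049/2.240 = 1.807 rad/s².

α ≈ 1.81 rad/s²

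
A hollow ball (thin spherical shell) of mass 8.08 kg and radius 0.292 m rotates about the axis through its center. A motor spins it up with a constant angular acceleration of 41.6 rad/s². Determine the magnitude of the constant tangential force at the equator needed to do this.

I = (2/3)MR² = (2/3)(8.08)(0.292)² = 0.4593 kg·m².
The required torque is τ = Iα = (0.4593)(41.60) = 19.11 N·m.
A tangential force at the equator gives τ = FR, so F = τ/R = 19.11/0.292 = 65.43 N.

F ≈ 65.4 N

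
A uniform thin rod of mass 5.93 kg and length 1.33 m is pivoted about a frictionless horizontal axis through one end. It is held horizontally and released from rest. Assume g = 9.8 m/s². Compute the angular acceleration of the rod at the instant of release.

α ≈ 11.1 rad/s²

About the pivot, I = (1/3)ML² = (1/3)(5.93)(1.33)² = 3.497 kg·m².
The weight acts at the center, a distance L/2 = 0.6650 m from the pivot; τ = Mg(L/2) = 38.65 N·m.
α = τ/I = 38.65/3.497 = 11.05 rad/s².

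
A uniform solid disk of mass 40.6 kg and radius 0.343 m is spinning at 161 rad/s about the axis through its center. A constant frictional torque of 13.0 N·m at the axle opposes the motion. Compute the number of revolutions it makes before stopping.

≈ 379 revolutions

I = ½MR² = (1/2)(40.6)(0.343)² = 2.388 kg·m².
The net torque has magnitude 13.0 N·m, opposing ω.
|α| = τ/I = 13.00/2.388 = 5.443 rad/s² (deceleration).
ω² = ω₀² − 2|α|θ with ω = 0 ⇒ θ = ω₀²/(2|α|) = 2381 rad = 379.0 rev.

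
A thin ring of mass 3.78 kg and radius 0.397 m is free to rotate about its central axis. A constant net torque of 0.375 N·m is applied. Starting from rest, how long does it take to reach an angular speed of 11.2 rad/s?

t ≈ 17.8 s

I = MR² = (3.78)(0.397)² = 0.5958 kg·m².
α = τ/I = 0.375/0.5958 = 0.6294 rad/s².
ω = αt ⇒ t = ω/α = 11.2/0.6294 = 17.79 s.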